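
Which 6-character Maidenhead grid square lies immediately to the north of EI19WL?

EI19wm

Latitude subsquare l = 11; +1 → 12 = m.
The longitude characters are unchanged.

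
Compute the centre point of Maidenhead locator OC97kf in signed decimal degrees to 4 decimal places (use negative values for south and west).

-62.7708, 118.8750

Field O=14, C=2: +14·20° lon, +2·10° lat → SW at lon 100°, lat -70°.
Square 9, 7: +9·2° lon, +7·1° lat → SW at lon 118°, lat -63°.
Subsquare k=10, f=5: +10·0.0833333° lon, +5·0.0416667° lat → SW at lon 118.833°, lat -62.7917°.
Cell spans 0.0833333° lon × 0.0416667° lat. Centre is SW corner plus half of each.
latitude -62.7708, longitude 118.8750.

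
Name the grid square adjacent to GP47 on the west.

GP37

Longitude square 4; −1 → 3.
The latitude characters are unchanged.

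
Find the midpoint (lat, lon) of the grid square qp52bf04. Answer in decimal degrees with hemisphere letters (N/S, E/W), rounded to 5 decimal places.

62.22708° N, 150.08750° E

Field Q=16, P=15: +16·20° lon, +15·10° lat → SW at lon 140°, lat 60°.
Square 5, 2: +5·2° lon, +2·1° lat → SW at lon 150°, lat 62°.
Subsquare b=1, f=5: +1·0.0833333° lon, +5·0.0416667° lat → SW at lon 150.083°, lat 62.2083°.
Extended square 0, 4: +0·0.00833333° lon, +4·0.00416667° lat → SW at lon 150.083°, lat 62.225°.
Cell spans 0.00833333° lon × 0.00416667° lat. Centre is SW corner plus half of each.
latitude 62.22708° N, longitude 150.08750° E.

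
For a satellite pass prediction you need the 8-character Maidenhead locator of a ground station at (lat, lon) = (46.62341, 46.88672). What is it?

Shift to the Maidenhead origin (180°W, 90°S): lon 226.88672, lat 136.62341.
Field: 226.88672/20 → 11 → L, 136.62341/10 → 13 → N; chars LN.
Square: 6.88672/2 → 3, 6.62341/1 → 6; chars 36.
Subsquare: 0.88672/0.0833333 → 10 → k, 0.62341/0.0416667 → 14 → o; chars ko.
Extended square: 0.05339/0.00833333 → 6, 0.04008/0.00416667 → 9; chars 69.

LN36ko69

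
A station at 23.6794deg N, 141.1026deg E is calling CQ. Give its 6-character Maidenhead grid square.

Shift to the Maidenhead origin (180°W, 90°S): lon 321.1026, lat 113.6794.
Field: 321.1026/20 → 16 → Q, 113.6794/10 → 11 → L; chars QL.
Square: 1.1026/2 → 0, 3.6794/1 → 3; chars 03.
Subsquare: 1.1026/0.0833333 → 13 → n, 0.6794/0.0416667 → 16 → q; chars nq.

QL03nq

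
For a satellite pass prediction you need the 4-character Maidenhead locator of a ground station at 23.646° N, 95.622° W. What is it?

EL23

Add 180° to longitude and 90° to latitude: 84.38, 113.65.
Field (20°×10°, letters A–R): 84.38/20 → 4 → E, 113.65/10 → 11 → L; chars EL.
Square (2°×1°, digits 0–9): 4.38/2 → 2, 3.65/1 → 3; chars 23.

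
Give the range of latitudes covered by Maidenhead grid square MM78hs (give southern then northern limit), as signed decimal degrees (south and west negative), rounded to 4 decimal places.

38.7500, 38.7917

Field M=12, M=12: +12·20° lon, +12·10° lat → SW at lon 60°, lat 30°.
Square 7, 8: +7·2° lon, +8·1° lat → SW at lon 74°, lat 38°.
Subsquare h=7, s=18: +7·0.0833333° lon, +18·0.0416667° lat → SW at lon 74.5833°, lat 38.75°.
Cell spans 0.0833333° lon × 0.0416667° lat.
south 38.7500, north 38.7917.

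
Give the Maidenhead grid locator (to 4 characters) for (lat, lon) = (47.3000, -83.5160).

EN87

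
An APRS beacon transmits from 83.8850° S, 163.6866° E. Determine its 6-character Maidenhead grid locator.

Shift to the Maidenhead origin (180°W, 90°S): lon 343.6866, lat 6.1150.
Field: lon ⌊343.6866/20⌋ = 17 → R; lat ⌊6.1150/10⌋ = 0 → A.
Square: lon ⌊3.6866/2⌋ = 1; lat ⌊6.1150/1⌋ = 6.
Subsquare: lon ⌊1.6866/0.0833333⌋ = 20 → u; lat ⌊0.1150/0.0416667⌋ = 2 → c.

RA16uc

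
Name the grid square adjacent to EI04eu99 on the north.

EI04ev90

Latitude extended square 9; +1 → 10, wraps to 0, carry into subsquare.
Latitude subsquare u = 20; +1 → 21 = v.
The longitude characters are unchanged.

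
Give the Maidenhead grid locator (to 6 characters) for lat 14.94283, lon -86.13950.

EK64ww

Offset from 180°W / 90°S: lon 93.8605°, lat 104.9428°.
Field: lon ⌊93.8605/20⌋ = 4 → E; lat ⌊104.9428/10⌋ = 10 → K.
Square: lon ⌊13.8605/2⌋ = 6; lat ⌊4.9428/1⌋ = 4.
Subsquare: lon ⌊1.8605/0.0833333⌋ = 22 → w; lat ⌊0.9428/0.0416667⌋ = 22 → w.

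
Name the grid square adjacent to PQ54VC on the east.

PQ54wc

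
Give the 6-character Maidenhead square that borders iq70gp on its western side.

Longitude subsquare g = 6; −1 → 5 = f.
The latitude characters are unchanged.

IQ70fp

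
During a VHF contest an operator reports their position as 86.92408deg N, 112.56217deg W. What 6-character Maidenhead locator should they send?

Offset from 180°W / 90°S: lon 67.4378°, lat 176.9241°.
Field: lon ⌊67.4378/20⌋ = 3 → D; lat ⌊176.9241/10⌋ = 17 → R.
Square: lon ⌊7.4378/2⌋ = 3; lat ⌊6.9241/1⌋ = 6.
Subsquare: lon ⌊1.4378/0.0833333⌋ = 17 → r; lat ⌊0.9241/0.0416667⌋ = 22 → w.

DR36rw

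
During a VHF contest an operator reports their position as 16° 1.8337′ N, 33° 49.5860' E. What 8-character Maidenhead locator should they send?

Add 180° to longitude and 90° to latitude: 213.82643, 106.03056.
Field: 213.82643/20 → 10 → K, 106.03056/10 → 10 → K; chars KK.
Square: 13.82643/2 → 6, 6.03056/1 → 6; chars 66.
Subsquare: 1.82643/0.0833333 → 21 → v, 0.03056/0.0416667 → 0 → a; chars va.
Extended square: 0.07643/0.00833333 → 9, 0.03056/0.00416667 → 7; chars 97.

KK66va97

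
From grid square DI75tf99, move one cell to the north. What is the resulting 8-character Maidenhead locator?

DI75tg90

Latitude extended square 9; +1 → 10, wraps to 0, carry into subsquare.
Latitude subsquare f = 5; +1 → 6 = g.
The longitude characters are unchanged.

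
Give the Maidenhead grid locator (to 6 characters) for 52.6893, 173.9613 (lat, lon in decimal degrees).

Shift to the Maidenhead origin (180°W, 90°S): lon 353.9613, lat 142.6893.
Field: 353.9613/20 → 17 → R, 142.6893/10 → 14 → O; chars RO.
Square: 13.9613/2 → 6, 2.6893/1 → 2; chars 62.
Subsquare: 1.9613/0.0833333 → 23 → x, 0.6893/0.0416667 → 16 → q; chars xq.

RO62xq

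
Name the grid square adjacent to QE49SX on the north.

Latitude subsquare x = 23; +1 → 24, wraps to 0 = a, carry into square.
Latitude square 9; +1 → 10, wraps to 0, carry into field.
Latitude field E = 4; +1 → 5 = F.
The longitude characters are unchanged.

QF40sa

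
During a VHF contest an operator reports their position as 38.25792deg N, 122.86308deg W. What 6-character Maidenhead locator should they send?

Offset from 180°W / 90°S: lon 57.1369°, lat 128.2579°.
Field: lon ⌊57.1369/20⌋ = 2 → C; lat ⌊128.2579/10⌋ = 12 → M.
Square: lon ⌊17.1369/2⌋ = 8; lat ⌊8.2579/1⌋ = 8.
Subsquare: lon ⌊1.1369/0.0833333⌋ = 13 → n; lat ⌊0.2579/0.0416667⌋ = 6 → g.

CM88ng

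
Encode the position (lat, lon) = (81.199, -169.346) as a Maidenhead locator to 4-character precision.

Offset from 180°W / 90°S: lon 10.65°, lat 171.20°.
Field (20°×10°, letters A–R): lon ⌊10.65/20⌋ = 0 → A; lat ⌊171.20/10⌋ = 17 → R.
Square (2°×1°, digits 0–9): lon ⌊10.65/2⌋ = 5; lat ⌊1.20/1⌋ = 1.

AR51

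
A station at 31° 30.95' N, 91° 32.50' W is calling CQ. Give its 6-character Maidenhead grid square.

EM41fm

Shift to the Maidenhead origin (180°W, 90°S): lon 88.4583, lat 121.5158.
Field: 88.4583/20 → 4 → E, 121.5158/10 → 12 → M; chars EM.
Square: 8.4583/2 → 4, 1.5158/1 → 1; chars 41.
Subsquare: 0.4583/0.0833333 → 5 → f, 0.5158/0.0416667 → 12 → m; chars fm.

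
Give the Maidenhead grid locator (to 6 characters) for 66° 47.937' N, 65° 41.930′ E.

Shift to the Maidenhead origin (180°W, 90°S): lon 245.6988, lat 156.7989.
Field (20°×10°, letters A–R): 245.6988/20 → 12 → M, 156.7989/10 → 15 → P; chars MP.
Square (2°×1°, digits 0–9): 5.6988/2 → 2, 6.7989/1 → 6; chars 26.
Subsquare (5′×2.5′, letters a–x): 1.6988/0.0833333 → 20 → u, 0.7989/0.0416667 → 19 → t; chars ut.

MP26ut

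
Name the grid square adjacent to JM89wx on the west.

JM89vx

Longitude subsquare w = 22; −1 → 21 = v.
The latitude characters are unchanged.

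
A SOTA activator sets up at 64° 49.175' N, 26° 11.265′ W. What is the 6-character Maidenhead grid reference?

HP64vt

Shift to the Maidenhead origin (180°W, 90°S): lon 153.8123, lat 154.8196.
Field: lon ⌊153.8123/20⌋ = 7 → H; lat ⌊154.8196/10⌋ = 15 → P.
Square: lon ⌊13.8123/2⌋ = 6; lat ⌊4.8196/1⌋ = 4.
Subsquare: lon ⌊1.8123/0.0833333⌋ = 21 → v; lat ⌊0.8196/0.0416667⌋ = 19 → t.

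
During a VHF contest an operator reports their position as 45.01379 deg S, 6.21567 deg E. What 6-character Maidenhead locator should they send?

Add 180° to longitude and 90° to latitude: 186.2157, 44.9862.
Field (20°×10°, letters A–R): lon ⌊186.2157/20⌋ = 9 → J; lat ⌊44.9862/10⌋ = 4 → E.
Square (2°×1°, digits 0–9): lon ⌊6.2157/2⌋ = 3; lat ⌊4.9862/1⌋ = 4.
Subsquare (5′×2.5′, letters a–x): lon ⌊0.2157/0.0833333⌋ = 2 → c; lat ⌊0.9862/0.0416667⌋ = 23 → x.

JE34cx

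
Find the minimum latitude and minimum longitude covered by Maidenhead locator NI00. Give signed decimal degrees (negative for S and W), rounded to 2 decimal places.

-10.00, 80.00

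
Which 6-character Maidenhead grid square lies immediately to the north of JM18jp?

Latitude subsquare p = 15; +1 → 16 = q.
The longitude characters are unchanged.

JM18jq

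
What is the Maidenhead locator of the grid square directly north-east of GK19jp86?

Longitude extended square 8; +1 → 9.
Latitude extended square 6; +1 → 7.

GK19jp97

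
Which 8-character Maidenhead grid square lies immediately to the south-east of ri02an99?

RI02bn08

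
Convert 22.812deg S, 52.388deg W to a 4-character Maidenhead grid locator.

Shift to the Maidenhead origin (180°W, 90°S): lon 127.61, lat 67.19.
Field: lon ⌊127.61/20⌋ = 6 → G; lat ⌊67.19/10⌋ = 6 → G.
Square: lon ⌊7.61/2⌋ = 3; lat ⌊7.19/1⌋ = 7.

GG37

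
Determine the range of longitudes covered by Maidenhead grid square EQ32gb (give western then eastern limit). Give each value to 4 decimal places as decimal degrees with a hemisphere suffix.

Field E=4, Q=16: +4·20° lon, +16·10° lat → SW at lon -100°, lat 70°.
Square 3, 2: +3·2° lon, +2·1° lat → SW at lon -94°, lat 72°.
Subsquare g=6, b=1: +6·0.0833333° lon, +1·0.0416667° lat → SW at lon -93.5°, lat 72.0417°.
Cell spans 0.0833333° lon × 0.0416667° lat.
west 93.5000° W, east 93.4167° W.

93.5000° W, 93.4167° W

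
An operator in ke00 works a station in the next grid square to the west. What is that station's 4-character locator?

Longitude square 0; −1 → -1, wraps to 9, carry into field.
Longitude field K = 10; −1 → 9 = J.
The latitude characters are unchanged.

JE90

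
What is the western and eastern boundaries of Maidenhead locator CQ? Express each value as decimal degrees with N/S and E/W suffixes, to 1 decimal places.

140.0° W, 120.0° W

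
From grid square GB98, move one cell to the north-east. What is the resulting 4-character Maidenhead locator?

HB09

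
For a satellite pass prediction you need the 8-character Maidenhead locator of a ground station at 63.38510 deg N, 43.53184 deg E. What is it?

LP13sj32

Offset from 180°W / 90°S: lon 223.53184°, lat 153.38510°.
Field: lon ⌊223.53184/20⌋ = 11 → L; lat ⌊153.38510/10⌋ = 15 → P.
Square: lon ⌊3.53184/2⌋ = 1; lat ⌊3.38510/1⌋ = 3.
Subsquare: lon ⌊1.53184/0.0833333⌋ = 18 → s; lat ⌊0.38510/0.0416667⌋ = 9 → j.
Extended square: lon ⌊0.03184/0.00833333⌋ = 3; lat ⌊0.01010/0.00416667⌋ = 2.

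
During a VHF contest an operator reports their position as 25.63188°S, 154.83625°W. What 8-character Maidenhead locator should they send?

BG24ni98

Shift to the Maidenhead origin (180°W, 90°S): lon 25.16375, lat 64.36812.
Field: 25.16375/20 → 1 → B, 64.36812/10 → 6 → G; chars BG.
Square: 5.16375/2 → 2, 4.36812/1 → 4; chars 24.
Subsquare: 1.16375/0.0833333 → 13 → n, 0.36812/0.0416667 → 8 → i; chars ni.
Extended square: 0.08042/0.00833333 → 9, 0.03479/0.00416667 → 8; chars 98.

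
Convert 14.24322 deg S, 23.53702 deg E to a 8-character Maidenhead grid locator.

KH15ss41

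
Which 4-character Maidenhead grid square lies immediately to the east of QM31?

QM41

Longitude square 3; +1 → 4.
The latitude characters are unchanged.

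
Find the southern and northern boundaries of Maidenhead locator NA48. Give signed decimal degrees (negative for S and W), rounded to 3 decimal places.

-82.000, -81.000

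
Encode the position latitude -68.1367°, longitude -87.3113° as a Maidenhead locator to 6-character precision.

EC61iu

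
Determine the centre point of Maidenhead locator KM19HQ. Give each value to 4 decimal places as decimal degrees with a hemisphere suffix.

39.6875° N, 22.6250° E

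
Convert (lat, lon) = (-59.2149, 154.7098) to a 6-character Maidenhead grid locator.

Offset from 180°W / 90°S: lon 334.7098°, lat 30.7851°.
Field (20°×10°, letters A–R): 334.7098/20 → 16 → Q, 30.7851/10 → 3 → D; chars QD.
Square (2°×1°, digits 0–9): 14.7098/2 → 7, 0.7851/1 → 0; chars 70.
Subsquare (5′×2.5′, letters a–x): 0.7098/0.0833333 → 8 → i, 0.7851/0.0416667 → 18 → s; chars is.

QD70is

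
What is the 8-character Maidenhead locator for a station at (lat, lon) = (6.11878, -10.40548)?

IJ46tc18

Offset from 180°W / 90°S: lon 169.59452°, lat 96.11878°.
Field: lon ⌊169.59452/20⌋ = 8 → I; lat ⌊96.11878/10⌋ = 9 → J.
Square: lon ⌊9.59452/2⌋ = 4; lat ⌊6.11878/1⌋ = 6.
Subsquare: lon ⌊1.59452/0.0833333⌋ = 19 → t; lat ⌊0.11878/0.0416667⌋ = 2 → c.
Extended square: lon ⌊0.01119/0.00833333⌋ = 1; lat ⌊0.03545/0.00416667⌋ = 8.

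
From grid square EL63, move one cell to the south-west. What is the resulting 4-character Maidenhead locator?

EL52

Longitude square 6; −1 → 5.
Latitude square 3; −1 → 2.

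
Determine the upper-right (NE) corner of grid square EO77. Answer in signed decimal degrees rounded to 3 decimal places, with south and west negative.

58.000, -84.000

Field E=4, O=14: +4·20° lon, +14·10° lat → SW at lon -100°, lat 50°.
Square 7, 7: +7·2° lon, +7·1° lat → SW at lon -86°, lat 57°.
Cell spans 2° lon × 1° lat. NE corner is SW corner plus one full cell.
latitude 58.000, longitude -84.000.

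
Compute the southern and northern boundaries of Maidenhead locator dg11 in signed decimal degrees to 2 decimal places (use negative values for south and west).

Field D=3, G=6: +3·20° lon, +6·10° lat → SW at lon -120°, lat -30°.
Square 1, 1: +1·2° lon, +1·1° lat → SW at lon -118°, lat -29°.
Cell spans 2° lon × 1° lat.
south -29.00, north -28.00.

-29.00, -28.00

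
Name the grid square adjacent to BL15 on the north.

BL16

Latitude square 5; +1 → 6.
The longitude characters are unchanged.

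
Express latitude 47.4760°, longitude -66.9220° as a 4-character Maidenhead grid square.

FN67

Add 180° to longitude and 90° to latitude: 113.08, 137.48.
Field (20°×10°, letters A–R): lon ⌊113.08/20⌋ = 5 → F; lat ⌊137.48/10⌋ = 13 → N.
Square (2°×1°, digits 0–9): lon ⌊13.08/2⌋ = 6; lat ⌊7.48/1⌋ = 7.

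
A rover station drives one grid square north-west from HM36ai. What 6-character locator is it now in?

HM26xj

Longitude subsquare a = 0; −1 → -1, wraps to 23 = x, carry into square.
Longitude square 3; −1 → 2.
Latitude subsquare i = 8; +1 → 9 = j.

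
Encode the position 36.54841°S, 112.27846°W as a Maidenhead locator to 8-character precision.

DF33uk68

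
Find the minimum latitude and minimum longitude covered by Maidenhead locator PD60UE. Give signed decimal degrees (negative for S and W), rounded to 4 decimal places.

-59.8333, 133.6667

Field P=15, D=3: +15·20° lon, +3·10° lat → SW at lon 120°, lat -60°.
Square 6, 0: +6·2° lon, +0·1° lat → SW at lon 132°, lat -60°.
Subsquare u=20, e=4: +20·0.0833333° lon, +4·0.0416667° lat → SW at lon 133.667°, lat -59.8333°.
latitude -59.8333, longitude 133.6667.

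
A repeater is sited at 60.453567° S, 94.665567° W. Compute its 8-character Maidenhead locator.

Offset from 180°W / 90°S: lon 85.33443°, lat 29.54643°.
Field: lon ⌊85.33443/20⌋ = 4 → E; lat ⌊29.54643/10⌋ = 2 → C.
Square: lon ⌊5.33443/2⌋ = 2; lat ⌊9.54643/1⌋ = 9.
Subsquare: lon ⌊1.33443/0.0833333⌋ = 16 → q; lat ⌊0.54643/0.0416667⌋ = 13 → n.
Extended square: lon ⌊0.00110/0.00833333⌋ = 0; lat ⌊0.00477/0.00416667⌋ = 1.

EC29qn01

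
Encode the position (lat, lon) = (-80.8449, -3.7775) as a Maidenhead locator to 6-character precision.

Shift to the Maidenhead origin (180°W, 90°S): lon 176.2225, lat 9.1551.
Field: 176.2225/20 → 8 → I, 9.1551/10 → 0 → A; chars IA.
Square: 16.2225/2 → 8, 9.1551/1 → 9; chars 89.
Subsquare: 0.2225/0.0833333 → 2 → c, 0.1551/0.0416667 → 3 → d; chars cd.

IA89cd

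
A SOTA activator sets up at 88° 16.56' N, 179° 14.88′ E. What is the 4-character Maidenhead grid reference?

RR98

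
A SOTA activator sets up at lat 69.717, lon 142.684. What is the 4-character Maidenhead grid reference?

QP19

Add 180° to longitude and 90° to latitude: 322.68, 159.72.
Field: lon ⌊322.68/20⌋ = 16 → Q; lat ⌊159.72/10⌋ = 15 → P.
Square: lon ⌊2.68/2⌋ = 1; lat ⌊9.72/1⌋ = 9.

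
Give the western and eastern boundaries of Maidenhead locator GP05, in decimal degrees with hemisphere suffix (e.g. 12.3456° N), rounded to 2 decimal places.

60.00° W, 58.00° W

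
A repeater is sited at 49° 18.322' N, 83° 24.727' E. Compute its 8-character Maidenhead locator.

Offset from 180°W / 90°S: lon 263.41212°, lat 139.30537°.
Field: 263.41212/20 → 13 → N, 139.30537/10 → 13 → N; chars NN.
Square: 3.41212/2 → 1, 9.30537/1 → 9; chars 19.
Subsquare: 1.41212/0.0833333 → 16 → q, 0.30537/0.0416667 → 7 → h; chars qh.
Extended square: 0.07878/0.00833333 → 9, 0.01370/0.00416667 → 3; chars 93.

NN19qh93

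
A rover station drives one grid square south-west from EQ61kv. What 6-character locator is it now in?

Longitude subsquare k = 10; −1 → 9 = j.
Latitude subsquare v = 21; −1 → 20 = u.

EQ61ju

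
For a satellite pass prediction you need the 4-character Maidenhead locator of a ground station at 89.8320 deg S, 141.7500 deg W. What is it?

BA90

Offset from 180°W / 90°S: lon 38.25°, lat 0.17°.
Field: lon ⌊38.25/20⌋ = 1 → B; lat ⌊0.17/10⌋ = 0 → A.
Square: lon ⌊18.25/2⌋ = 9; lat ⌊0.17/1⌋ = 0.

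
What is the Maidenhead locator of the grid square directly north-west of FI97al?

FI87xm

Longitude subsquare a = 0; −1 → -1, wraps to 23 = x, carry into square.
Longitude square 9; −1 → 8.
Latitude subsquare l = 11; +1 → 12 = m.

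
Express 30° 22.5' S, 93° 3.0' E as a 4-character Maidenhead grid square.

NF69

Add 180° to longitude and 90° to latitude: 273.05, 59.62.
Field: 273.05/20 → 13 → N, 59.62/10 → 5 → F; chars NF.
Square: 13.05/2 → 6, 9.62/1 → 9; chars 69.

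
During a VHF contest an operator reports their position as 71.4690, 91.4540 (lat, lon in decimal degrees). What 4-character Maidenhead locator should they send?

Offset from 180°W / 90°S: lon 271.45°, lat 161.47°.
Field: 271.45/20 → 13 → N, 161.47/10 → 16 → Q; chars NQ.
Square: 11.45/2 → 5, 1.47/1 → 1; chars 51.

NQ51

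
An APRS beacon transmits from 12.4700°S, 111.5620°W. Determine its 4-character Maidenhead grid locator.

Offset from 180°W / 90°S: lon 68.44°, lat 77.53°.
Field: lon ⌊68.44/20⌋ = 3 → D; lat ⌊77.53/10⌋ = 7 → H.
Square: lon ⌊8.44/2⌋ = 4; lat ⌊7.53/1⌋ = 7.

DH47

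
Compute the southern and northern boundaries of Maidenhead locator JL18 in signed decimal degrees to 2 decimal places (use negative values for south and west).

Field J=9, L=11: +9·20° lon, +11·10° lat → SW at lon 0°, lat 20°.
Square 1, 8: +1·2° lon, +8·1° lat → SW at lon 2°, lat 28°.
Cell spans 2° lon × 1° lat.
south 28.00, north 29.00.

28.00, 29.00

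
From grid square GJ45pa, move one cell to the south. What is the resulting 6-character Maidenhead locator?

GJ44px

Latitude subsquare a = 0; −1 → -1, wraps to 23 = x, carry into square.
Latitude square 5; −1 → 4.
The longitude characters are unchanged.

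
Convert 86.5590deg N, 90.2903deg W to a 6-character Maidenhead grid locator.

ER46un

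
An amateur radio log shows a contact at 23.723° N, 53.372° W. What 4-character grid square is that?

GL33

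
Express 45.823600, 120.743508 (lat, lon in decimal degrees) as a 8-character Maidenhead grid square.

PN05it97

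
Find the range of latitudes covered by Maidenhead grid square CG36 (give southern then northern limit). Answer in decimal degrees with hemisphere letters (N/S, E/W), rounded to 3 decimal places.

Field C=2, G=6: +2·20° lon, +6·10° lat → SW at lon -140°, lat -30°.
Square 3, 6: +3·2° lon, +6·1° lat → SW at lon -134°, lat -24°.
Cell spans 2° lon × 1° lat.
south 24.000° S, north 23.000° S.

24.000° S, 23.000° S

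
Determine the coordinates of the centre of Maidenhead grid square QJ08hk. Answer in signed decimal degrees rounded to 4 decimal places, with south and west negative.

8.4375, 140.6250

Field Q=16, J=9: +16·20° lon, +9·10° lat → SW at lon 140°, lat 0°.
Square 0, 8: +0·2° lon, +8·1° lat → SW at lon 140°, lat 8°.
Subsquare h=7, k=10: +7·0.0833333° lon, +10·0.0416667° lat → SW at lon 140.583°, lat 8.41667°.
Cell spans 0.0833333° lon × 0.0416667° lat. Centre is SW corner plus half of each.
latitude 8.4375, longitude 140.6250.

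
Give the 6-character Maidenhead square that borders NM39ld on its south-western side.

Longitude subsquare l = 11; −1 → 10 = k.
Latitude subsquare d = 3; −1 → 2 = c.

NM39kc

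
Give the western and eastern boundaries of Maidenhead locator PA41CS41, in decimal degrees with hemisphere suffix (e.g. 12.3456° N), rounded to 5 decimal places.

128.20000° E, 128.20833° E

Field P=15, A=0: +15·20° lon, +0·10° lat → SW at lon 120°, lat -90°.
Square 4, 1: +4·2° lon, +1·1° lat → SW at lon 128°, lat -89°.
Subsquare c=2, s=18: +2·0.0833333° lon, +18·0.0416667° lat → SW at lon 128.167°, lat -88.25°.
Extended square 4, 1: +4·0.00833333° lon, +1·0.00416667° lat → SW at lon 128.2°, lat -88.2458°.
Cell spans 0.00833333° lon × 0.00416667° lat.
west 128.20000° E, east 128.20833° E.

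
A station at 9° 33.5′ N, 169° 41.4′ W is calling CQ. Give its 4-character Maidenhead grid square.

Shift to the Maidenhead origin (180°W, 90°S): lon 10.31, lat 99.56.
Field: lon ⌊10.31/20⌋ = 0 → A; lat ⌊99.56/10⌋ = 9 → J.
Square: lon ⌊10.31/2⌋ = 5; lat ⌊9.56/1⌋ = 9.

AJ59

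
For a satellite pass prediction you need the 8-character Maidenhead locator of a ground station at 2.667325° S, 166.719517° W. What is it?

AI67ph39

Shift to the Maidenhead origin (180°W, 90°S): lon 13.28048, lat 87.33267.
Field: lon ⌊13.28048/20⌋ = 0 → A; lat ⌊87.33267/10⌋ = 8 → I.
Square: lon ⌊13.28048/2⌋ = 6; lat ⌊7.33267/1⌋ = 7.
Subsquare: lon ⌊1.28048/0.0833333⌋ = 15 → p; lat ⌊0.33267/0.0416667⌋ = 7 → h.
Extended square: lon ⌊0.03048/0.00833333⌋ = 3; lat ⌊0.04101/0.00416667⌋ = 9.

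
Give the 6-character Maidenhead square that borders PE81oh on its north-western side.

Longitude subsquare o = 14; −1 → 13 = n.
Latitude subsquare h = 7; +1 → 8 = i.

PE81ni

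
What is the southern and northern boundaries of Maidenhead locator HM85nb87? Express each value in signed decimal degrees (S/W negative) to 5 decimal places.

Field H=7, M=12: +7·20° lon, +12·10° lat → SW at lon -40°, lat 30°.
Square 8, 5: +8·2° lon, +5·1° lat → SW at lon -24°, lat 35°.
Subsquare n=13, b=1: +13·0.0833333° lon, +1·0.0416667° lat → SW at lon -22.9167°, lat 35.0417°.
Extended square 8, 7: +8·0.00833333° lon, +7·0.00416667° lat → SW at lon -22.85°, lat 35.0708°.
Cell spans 0.00833333° lon × 0.00416667° lat.
south 35.07083, north 35.07500.

35.07083, 35.07500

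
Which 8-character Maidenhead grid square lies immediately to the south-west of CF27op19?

Longitude extended square 1; −1 → 0.
Latitude extended square 9; −1 → 8.

CF27op08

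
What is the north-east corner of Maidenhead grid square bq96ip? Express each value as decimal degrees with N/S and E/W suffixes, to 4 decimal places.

76.6667° N, 141.2500° W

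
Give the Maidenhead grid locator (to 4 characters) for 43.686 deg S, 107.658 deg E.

OE36

Offset from 180°W / 90°S: lon 287.66°, lat 46.31°.
Field (20°×10°, letters A–R): 287.66/20 → 14 → O, 46.31/10 → 4 → E; chars OE.
Square (2°×1°, digits 0–9): 7.66/2 → 3, 6.31/1 → 6; chars 36.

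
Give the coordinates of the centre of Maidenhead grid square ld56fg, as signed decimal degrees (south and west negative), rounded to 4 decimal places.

-53.7292, 50.4583

Field L=11, D=3: +11·20° lon, +3·10° lat → SW at lon 40°, lat -60°.
Square 5, 6: +5·2° lon, +6·1° lat → SW at lon 50°, lat -54°.
Subsquare f=5, g=6: +5·0.0833333° lon, +6·0.0416667° lat → SW at lon 50.4167°, lat -53.75°.
Cell spans 0.0833333° lon × 0.0416667° lat. Centre is SW corner plus half of each.
latitude -53.7292, longitude 50.4583.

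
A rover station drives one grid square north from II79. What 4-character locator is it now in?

IJ70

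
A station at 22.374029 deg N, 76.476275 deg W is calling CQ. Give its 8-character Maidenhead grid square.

FL12si29

Add 180° to longitude and 90° to latitude: 103.52372, 112.37403.
Field: lon ⌊103.52372/20⌋ = 5 → F; lat ⌊112.37403/10⌋ = 11 → L.
Square: lon ⌊3.52372/2⌋ = 1; lat ⌊2.37403/1⌋ = 2.
Subsquare: lon ⌊1.52372/0.0833333⌋ = 18 → s; lat ⌊0.37403/0.0416667⌋ = 8 → i.
Extended square: lon ⌊0.02372/0.00833333⌋ = 2; lat ⌊0.04070/0.00416667⌋ = 9.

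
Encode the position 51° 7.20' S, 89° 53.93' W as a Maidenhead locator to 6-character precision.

ED58bv

Offset from 180°W / 90°S: lon 90.1012°, lat 38.8800°.
Field (20°×10°, letters A–R): lon ⌊90.1012/20⌋ = 4 → E; lat ⌊38.8800/10⌋ = 3 → D.
Square (2°×1°, digits 0–9): lon ⌊10.1012/2⌋ = 5; lat ⌊8.8800/1⌋ = 8.
Subsquare (5′×2.5′, letters a–x): lon ⌊0.1012/0.0833333⌋ = 1 → b; lat ⌊0.8800/0.0416667⌋ = 21 → v.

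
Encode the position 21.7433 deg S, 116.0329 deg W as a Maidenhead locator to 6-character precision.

DG18xg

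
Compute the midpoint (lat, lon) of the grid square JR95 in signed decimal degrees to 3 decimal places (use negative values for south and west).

Field J=9, R=17: +9·20° lon, +17·10° lat → SW at lon 0°, lat 80°.
Square 9, 5: +9·2° lon, +5·1° lat → SW at lon 18°, lat 85°.
Cell spans 2° lon × 1° lat. Centre is SW corner plus half of each.
latitude 85.500, longitude 19.000.

85.500, 19.000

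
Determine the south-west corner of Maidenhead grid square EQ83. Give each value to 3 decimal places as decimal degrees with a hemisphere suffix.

Field E=4, Q=16: +4·20° lon, +16·10° lat → SW at lon -100°, lat 70°.
Square 8, 3: +8·2° lon, +3·1° lat → SW at lon -84°, lat 73°.
latitude 73.000° N, longitude 84.000° W.

73.000° N, 84.000° W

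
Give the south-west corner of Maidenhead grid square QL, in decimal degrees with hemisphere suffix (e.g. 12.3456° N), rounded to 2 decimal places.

Field Q=16, L=11: +16·20° lon, +11·10° lat → SW at lon 140°, lat 20°.
latitude 20.00° N, longitude 140.00° E.

20.00° N, 140.00° E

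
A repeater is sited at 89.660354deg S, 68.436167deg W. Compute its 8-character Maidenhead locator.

Offset from 180°W / 90°S: lon 111.56383°, lat 0.33965°.
Field: 111.56383/20 → 5 → F, 0.33965/10 → 0 → A; chars FA.
Square: 11.56383/2 → 5, 0.33965/1 → 0; chars 50.
Subsquare: 1.56383/0.0833333 → 18 → s, 0.33965/0.0416667 → 8 → i; chars si.
Extended square: 0.06383/0.00833333 → 7, 0.00631/0.00416667 → 1; chars 71.

FA50si71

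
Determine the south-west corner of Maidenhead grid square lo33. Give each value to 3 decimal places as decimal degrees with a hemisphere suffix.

53.000° N, 46.000° E

Field L=11, O=14: +11·20° lon, +14·10° lat → SW at lon 40°, lat 50°.
Square 3, 3: +3·2° lon, +3·1° lat → SW at lon 46°, lat 53°.
latitude 53.000° N, longitude 46.000° E.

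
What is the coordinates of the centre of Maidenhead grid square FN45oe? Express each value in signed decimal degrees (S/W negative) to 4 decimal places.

45.1875, -70.7917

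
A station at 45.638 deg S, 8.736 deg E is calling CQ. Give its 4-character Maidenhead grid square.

JE44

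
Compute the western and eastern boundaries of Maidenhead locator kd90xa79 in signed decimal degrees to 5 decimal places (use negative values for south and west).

39.97500, 39.98333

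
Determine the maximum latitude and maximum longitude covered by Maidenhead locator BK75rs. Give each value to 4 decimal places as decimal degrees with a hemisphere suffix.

15.7917° N, 144.5000° W

Field B=1, K=10: +1·20° lon, +10·10° lat → SW at lon -160°, lat 10°.
Square 7, 5: +7·2° lon, +5·1° lat → SW at lon -146°, lat 15°.
Subsquare r=17, s=18: +17·0.0833333° lon, +18·0.0416667° lat → SW at lon -144.583°, lat 15.75°.
Cell spans 0.0833333° lon × 0.0416667° lat. NE corner is SW corner plus one full cell.
latitude 15.7917° N, longitude 144.5000° W.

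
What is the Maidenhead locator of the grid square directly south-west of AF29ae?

AF19xd

Longitude subsquare a = 0; −1 → -1, wraps to 23 = x, carry into square.
Longitude square 2; −1 → 1.
Latitude subsquare e = 4; −1 → 3 = d.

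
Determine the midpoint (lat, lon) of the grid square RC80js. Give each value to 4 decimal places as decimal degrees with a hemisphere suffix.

69.2292° S, 176.7917° E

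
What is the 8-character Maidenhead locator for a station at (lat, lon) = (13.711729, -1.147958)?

IK93kr20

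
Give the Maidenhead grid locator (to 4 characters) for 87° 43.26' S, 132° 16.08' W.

CA32

Offset from 180°W / 90°S: lon 47.73°, lat 2.28°.
Field: lon ⌊47.73/20⌋ = 2 → C; lat ⌊2.28/10⌋ = 0 → A.
Square: lon ⌊7.73/2⌋ = 3; lat ⌊2.28/1⌋ = 2.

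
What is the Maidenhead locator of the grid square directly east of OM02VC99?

OM02wc09

Longitude extended square 9; +1 → 10, wraps to 0, carry into subsquare.
Longitude subsquare v = 21; +1 → 22 = w.
The latitude characters are unchanged.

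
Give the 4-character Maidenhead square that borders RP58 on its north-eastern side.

RP69

Longitude square 5; +1 → 6.
Latitude square 8; +1 → 9.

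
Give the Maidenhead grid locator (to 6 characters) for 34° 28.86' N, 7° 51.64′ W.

Shift to the Maidenhead origin (180°W, 90°S): lon 172.1393, lat 124.4810.
Field: lon ⌊172.1393/20⌋ = 8 → I; lat ⌊124.4810/10⌋ = 12 → M.
Square: lon ⌊12.1393/2⌋ = 6; lat ⌊4.4810/1⌋ = 4.
Subsquare: lon ⌊0.1393/0.0833333⌋ = 1 → b; lat ⌊0.4810/0.0416667⌋ = 11 → l.

IM64bl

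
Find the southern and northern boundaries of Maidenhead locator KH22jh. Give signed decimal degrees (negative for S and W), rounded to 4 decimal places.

-17.7083, -17.6667

Field K=10, H=7: +10·20° lon, +7·10° lat → SW at lon 20°, lat -20°.
Square 2, 2: +2·2° lon, +2·1° lat → SW at lon 24°, lat -18°.
Subsquare j=9, h=7: +9·0.0833333° lon, +7·0.0416667° lat → SW at lon 24.75°, lat -17.7083°.
Cell spans 0.0833333° lon × 0.0416667° lat.
south -17.7083, north -17.6667.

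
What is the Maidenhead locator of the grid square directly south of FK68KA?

FK67kx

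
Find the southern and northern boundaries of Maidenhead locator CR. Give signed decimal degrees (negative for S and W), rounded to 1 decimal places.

80.0, 90.0

Field C=2, R=17: +2·20° lon, +17·10° lat → SW at lon -140°, lat 80°.
Cell spans 20° lon × 10° lat.
south 80.0, north 90.0.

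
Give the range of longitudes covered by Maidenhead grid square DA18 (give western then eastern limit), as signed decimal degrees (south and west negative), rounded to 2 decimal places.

-118.00, -116.00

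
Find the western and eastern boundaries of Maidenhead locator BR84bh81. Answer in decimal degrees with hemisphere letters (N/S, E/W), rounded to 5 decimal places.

143.85000° W, 143.84167° W

Field B=1, R=17: +1·20° lon, +17·10° lat → SW at lon -160°, lat 80°.
Square 8, 4: +8·2° lon, +4·1° lat → SW at lon -144°, lat 84°.
Subsquare b=1, h=7: +1·0.0833333° lon, +7·0.0416667° lat → SW at lon -143.917°, lat 84.2917°.
Extended square 8, 1: +8·0.00833333° lon, +1·0.00416667° lat → SW at lon -143.85°, lat 84.2958°.
Cell spans 0.00833333° lon × 0.00416667° lat.
west 143.85000° W, east 143.84167° W.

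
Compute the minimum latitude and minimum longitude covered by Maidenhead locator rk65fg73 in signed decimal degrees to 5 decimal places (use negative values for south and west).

Field R=17, K=10: +17·20° lon, +10·10° lat → SW at lon 160°, lat 10°.
Square 6, 5: +6·2° lon, +5·1° lat → SW at lon 172°, lat 15°.
Subsquare f=5, g=6: +5·0.0833333° lon, +6·0.0416667° lat → SW at lon 172.417°, lat 15.25°.
Extended square 7, 3: +7·0.00833333° lon, +3·0.00416667° lat → SW at lon 172.475°, lat 15.2625°.
latitude 15.26250, longitude 172.47500.

15.26250, 172.47500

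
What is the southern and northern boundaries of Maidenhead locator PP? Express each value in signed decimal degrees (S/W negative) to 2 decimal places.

60.00, 70.00

Field P=15, P=15: +15·20° lon, +15·10° lat → SW at lon 120°, lat 60°.
Cell spans 20° lon × 10° lat.
south 60.00, north 70.00.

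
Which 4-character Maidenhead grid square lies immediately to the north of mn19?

MO10

Latitude square 9; +1 → 10, wraps to 0, carry into field.
Latitude field N = 13; +1 → 14 = O.
The longitude characters are unchanged.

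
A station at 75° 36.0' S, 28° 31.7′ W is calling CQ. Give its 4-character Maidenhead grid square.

HB54

Offset from 180°W / 90°S: lon 151.47°, lat 14.40°.
Field: 151.47/20 → 7 → H, 14.40/10 → 1 → B; chars HB.
Square: 11.47/2 → 5, 4.40/1 → 4; chars 54.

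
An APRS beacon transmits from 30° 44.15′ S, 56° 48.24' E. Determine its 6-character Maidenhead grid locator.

Add 180° to longitude and 90° to latitude: 236.8040, 59.2642.
Field: lon ⌊236.8040/20⌋ = 11 → L; lat ⌊59.2642/10⌋ = 5 → F.
Square: lon ⌊16.8040/2⌋ = 8; lat ⌊9.2642/1⌋ = 9.
Subsquare: lon ⌊0.8040/0.0833333⌋ = 9 → j; lat ⌊0.2642/0.0416667⌋ = 6 → g.

LF89jg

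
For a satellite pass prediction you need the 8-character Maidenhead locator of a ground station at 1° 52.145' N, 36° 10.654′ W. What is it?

HJ11vu88

Offset from 180°W / 90°S: lon 143.82243°, lat 91.86908°.
Field: 143.82243/20 → 7 → H, 91.86908/10 → 9 → J; chars HJ.
Square: 3.82243/2 → 1, 1.86908/1 → 1; chars 11.
Subsquare: 1.82243/0.0833333 → 21 → v, 0.86908/0.0416667 → 20 → u; chars vu.
Extended square: 0.07243/0.00833333 → 8, 0.03575/0.00416667 → 8; chars 88.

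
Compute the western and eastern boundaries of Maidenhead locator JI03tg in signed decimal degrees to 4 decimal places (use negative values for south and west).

Field J=9, I=8: +9·20° lon, +8·10° lat → SW at lon 0°, lat -10°.
Square 0, 3: +0·2° lon, +3·1° lat → SW at lon 0°, lat -7°.
Subsquare t=19, g=6: +19·0.0833333° lon, +6·0.0416667° lat → SW at lon 1.58333°, lat -6.75°.
Cell spans 0.0833333° lon × 0.0416667° lat.
west 1.5833, east 1.6667.

1.5833, 1.6667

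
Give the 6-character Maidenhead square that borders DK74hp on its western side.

DK74gp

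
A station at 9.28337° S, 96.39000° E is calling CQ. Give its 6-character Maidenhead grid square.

NI80er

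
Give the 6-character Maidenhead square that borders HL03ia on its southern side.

Latitude subsquare a = 0; −1 → -1, wraps to 23 = x, carry into square.
Latitude square 3; −1 → 2.
The longitude characters are unchanged.

HL02ix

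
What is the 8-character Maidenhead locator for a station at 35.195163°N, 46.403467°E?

Offset from 180°W / 90°S: lon 226.40347°, lat 125.19516°.
Field (20°×10°, letters A–R): 226.40347/20 → 11 → L, 125.19516/10 → 12 → M; chars LM.
Square (2°×1°, digits 0–9): 6.40347/2 → 3, 5.19516/1 → 5; chars 35.
Subsquare (5′×2.5′, letters a–x): 0.40347/0.0833333 → 4 → e, 0.19516/0.0416667 → 4 → e; chars ee.
Extended square (30″×15″, digits 0–9): 0.07013/0.00833333 → 8, 0.02850/0.00416667 → 6; chars 86.

LM35ee86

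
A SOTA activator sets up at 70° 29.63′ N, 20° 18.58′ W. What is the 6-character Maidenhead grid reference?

HQ90ul

Add 180° to longitude and 90° to latitude: 159.6903, 160.4938.
Field: 159.6903/20 → 7 → H, 160.4938/10 → 16 → Q; chars HQ.
Square: 19.6903/2 → 9, 0.4938/1 → 0; chars 90.
Subsquare: 1.6903/0.0833333 → 20 → u, 0.4938/0.0416667 → 11 → l; chars ul.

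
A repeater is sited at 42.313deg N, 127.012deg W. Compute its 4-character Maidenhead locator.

CN62

Offset from 180°W / 90°S: lon 52.99°, lat 132.31°.
Field: 52.99/20 → 2 → C, 132.31/10 → 13 → N; chars CN.
Square: 12.99/2 → 6, 2.31/1 → 2; chars 62.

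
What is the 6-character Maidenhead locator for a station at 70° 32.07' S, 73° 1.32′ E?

Shift to the Maidenhead origin (180°W, 90°S): lon 253.0220, lat 19.4655.
Field: lon ⌊253.0220/20⌋ = 12 → M; lat ⌊19.4655/10⌋ = 1 → B.
Square: lon ⌊13.0220/2⌋ = 6; lat ⌊9.4655/1⌋ = 9.
Subsquare: lon ⌊1.0220/0.0833333⌋ = 12 → m; lat ⌊0.4655/0.0416667⌋ = 11 → l.

MB69ml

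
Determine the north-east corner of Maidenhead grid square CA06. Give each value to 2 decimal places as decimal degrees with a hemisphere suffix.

83.00° S, 138.00° W

Field C=2, A=0: +2·20° lon, +0·10° lat → SW at lon -140°, lat -90°.
Square 0, 6: +0·2° lon, +6·1° lat → SW at lon -140°, lat -84°.
Cell spans 2° lon × 1° lat. NE corner is SW corner plus one full cell.
latitude 83.00° S, longitude 138.00° W.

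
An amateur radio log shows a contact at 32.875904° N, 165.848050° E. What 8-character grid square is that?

Add 180° to longitude and 90° to latitude: 345.84805, 122.87590.
Field: 345.84805/20 → 17 → R, 122.87590/10 → 12 → M; chars RM.
Square: 5.84805/2 → 2, 2.87590/1 → 2; chars 22.
Subsquare: 1.84805/0.0833333 → 22 → w, 0.87590/0.0416667 → 21 → v; chars wv.
Extended square: 0.01472/0.00833333 → 1, 0.00090/0.00416667 → 0; chars 10.

RM22wv10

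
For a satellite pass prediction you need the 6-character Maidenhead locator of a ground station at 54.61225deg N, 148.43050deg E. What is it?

Add 180° to longitude and 90° to latitude: 328.4305, 144.6123.
Field (20°×10°, letters A–R): 328.4305/20 → 16 → Q, 144.6123/10 → 14 → O; chars QO.
Square (2°×1°, digits 0–9): 8.4305/2 → 4, 4.6123/1 → 4; chars 44.
Subsquare (5′×2.5′, letters a–x): 0.4305/0.0833333 → 5 → f, 0.6123/0.0416667 → 14 → o; chars fo.

QO44fo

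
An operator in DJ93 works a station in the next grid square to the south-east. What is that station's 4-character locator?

EJ02

Longitude square 9; +1 → 10, wraps to 0, carry into field.
Longitude field D = 3; +1 → 4 = E.
Latitude square 3; −1 → 2.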